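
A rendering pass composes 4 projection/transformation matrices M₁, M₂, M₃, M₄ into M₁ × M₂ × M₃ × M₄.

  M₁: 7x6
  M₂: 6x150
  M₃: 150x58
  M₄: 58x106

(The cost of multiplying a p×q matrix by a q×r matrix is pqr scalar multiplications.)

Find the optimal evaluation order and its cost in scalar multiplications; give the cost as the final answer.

Adjacent pairs: M₁M₂ = 7·6·150 = 6300; M₂M₃ = 6·150·58 = 52200; M₃M₄ = 150·58·106 = 922200.
Length 3: M₁..M₃: k=1: 0+52200+7·6·58=54636; k=2: 6300+0+7·150·58=67200 → min 54636 | M₂..M₄: k=2: 0+922200+6·150·106=1017600; k=3: 52200+0+6·58·106=89088 → min 89088.
Length 4: M₁..M₄: k=1: 0+89088+7·6·106=93540; k=2: 6300+922200+7·150·106=1039800; k=3: 54636+0+7·58·106=97672 → min 93540.
Optimal parenthesization: (M₁ × ((M₂ × M₃) × M₄)) with cost 93540.

93540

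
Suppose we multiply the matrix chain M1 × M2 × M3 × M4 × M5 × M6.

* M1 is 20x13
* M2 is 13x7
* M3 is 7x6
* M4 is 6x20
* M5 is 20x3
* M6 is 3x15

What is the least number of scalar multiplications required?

Adjacent pairs: M1M2 = 20·13·7 = 1820; M2M3 = 13·7·6 = 546; M3M4 = 7·6·20 = 840; M4M5 = 6·20·3 = 360; M5M6 = 20·3·15 = 900.
Length 3: M1..M3: k=1: 0+546+20·13·6=2106; k=2: 1820+0+20·7·6=2660 → min 2106 | M2..M4: k=2: 0+840+13·7·20=2660; k=3: 546+0+13·6·20=2106 → min 2106 | M3..M5: k=3: 0+360+7·6·3=486; k=4: 840+0+7·20·3=1260 → min 486 | M4..M6: k=4: 0+900+6·20·15=2700; k=5: 360+0+6·3·15=630 → min 630.
Length 4: M1..M4: k=1: 0+2106+20·13·20=7306; k=2: 1820+840+20·7·20=5460; k=3: 2106+0+20·6·20=4506 → min 4506 | M2..M5: k=2: 0+486+13·7·3=759; k=3: 546+360+13·6·3=1140; k=4: 2106+0+13·20·3=2886 → min 759 | M3..M6: k=3: 0+630+7·6·15=1260; k=4: 840+900+7·20·15=3840; k=5: 486+0+7·3·15=801 → min 801.
Length 5: M1..M5: k=1: 0+759+20·13·3=1539; k=2: 1820+486+20·7·3=2726; k=3: 2106+360+20·6·3=2826; k=4: 4506+0+20·20·3=5706 → min 1539 | M2..M6: k=2: 0+801+13·7·15=2166; k=3: 546+630+13·6·15=2346; k=4: 2106+900+13·20·15=6906; k=5: 759+0+13·3·15=1344 → min 1344.
Length 6: M1..M6: k=1: 0+1344+20·13·15=5244; k=2: 1820+801+20·7·15=4721; k=3: 2106+630+20·6·15=4536; k=4: 4506+900+20·20·15=11406; k=5: 1539+0+20·3·15=2439 → min 2439.
Optimal order: ((M1 × (M2 × (M3 × (M4 × M5)))) × M6) with cost 2439.

2439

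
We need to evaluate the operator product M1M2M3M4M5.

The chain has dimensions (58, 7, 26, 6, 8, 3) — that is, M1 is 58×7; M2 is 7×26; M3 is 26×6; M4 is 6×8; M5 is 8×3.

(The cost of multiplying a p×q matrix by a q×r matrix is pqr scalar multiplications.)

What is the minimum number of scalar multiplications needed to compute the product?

Adjacent pairs: M1M2 = 58·7·26 = 10556; M2M3 = 7·26·6 = 1092; M3M4 = 26·6·8 = 1248; M4M5 = 6·8·3 = 144.
Length 3: M1..M3: k=1: 0+1092+58·7·6=3528; k=2: 10556+0+58·26·6=19604 → min 3528 | M2..M4: k=2: 0+1248+7·26·8=2704; k=3: 1092+0+7·6·8=1428 → min 1428 | M3..M5: k=3: 0+144+26·6·3=612; k=4: 1248+0+26·8·3=1872 → min 612.
Length 4: M1..M4: k=1: 0+1428+58·7·8=4676; k=2: 10556+1248+58·26·8=23868; k=3: 3528+0+58·6·8=6312 → min 4676 | M2..M5: k=2: 0+612+7·26·3=1158; k=3: 1092+144+7·6·3=1362; k=4: 1428+0+7·8·3=1596 → min 1158.
Length 5: M1..M5: k=1: 0+1158+58·7·3=2376; k=2: 10556+612+58·26·3=15692; k=3: 3528+144+58·6·3=4716; k=4: 4676+0+58·8·3=6068 → min 2376.
Optimal order: (M1(M2(M3(M4M5)))) with cost 2376.

2376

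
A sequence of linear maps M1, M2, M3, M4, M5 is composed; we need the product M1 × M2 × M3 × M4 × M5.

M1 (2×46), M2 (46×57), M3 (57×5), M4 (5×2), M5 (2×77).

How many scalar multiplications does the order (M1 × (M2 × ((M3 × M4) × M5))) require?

(M3 × M4): 57×5 by 5×2 → 57×2, cost 57·5·2 = 570
((M3 × M4) × M5): 57×2 by 2×77 → 57×77, cost 57·2·77 = 8778; cumulative 9348
(M2 × ((M3 × M4) × M5)): 46×57 by 57×77 → 46×77, cost 46·57·77 = 201894; cumulative 211242
(M1 × (M2 × ((M3 × M4) × M5))): 2×46 by 46×77 → 2×77, cost 2·46·77 = 7084; cumulative 218326
Total: 218326 scalar multiplications.

218326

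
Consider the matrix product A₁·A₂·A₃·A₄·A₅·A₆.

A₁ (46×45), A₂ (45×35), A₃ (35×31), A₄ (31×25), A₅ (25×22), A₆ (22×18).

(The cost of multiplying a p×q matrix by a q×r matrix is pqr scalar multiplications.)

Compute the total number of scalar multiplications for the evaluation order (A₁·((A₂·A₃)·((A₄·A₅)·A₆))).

(A₂·A₃): 45×35 by 35×31 → 45×31, cost 45·35·31 = 48825
(A₄·A₅): 31×25 by 25×22 → 31×22, cost 31·25·22 = 17050
((A₄·A₅)·A₆): 31×22 by 22×18 → 31×18, cost 31·22·18 = 12276; cumulative 29326
((A₂·A₃)·((A₄·A₅)·A₆)): 45×31 by 31×18 → 45×18, cost 45·31·18 = 25110; cumulative 103261
(A₁·((A₂·A₃)·((A₄·A₅)·A₆))): 46×45 by 45×18 → 46×18, cost 46·45·18 = 37260; cumulative 140521
Total: 140521 scalar multiplications.

140521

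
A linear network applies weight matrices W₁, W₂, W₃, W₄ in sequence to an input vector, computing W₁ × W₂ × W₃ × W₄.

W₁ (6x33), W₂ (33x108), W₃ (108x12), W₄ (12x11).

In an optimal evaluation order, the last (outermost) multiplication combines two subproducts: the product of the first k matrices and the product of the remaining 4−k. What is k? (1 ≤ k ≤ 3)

3

Adjacent pairs: W₁W₂ = 6·33·108 = 21384; W₂W₃ = 33·108·12 = 42768; W₃W₄ = 108·12·11 = 14256.
Length 3: W₁..W₃: k=1: 0+42768+6·33·12=45144; k=2: 21384+0+6·108·12=29160 → min 29160 | W₂..W₄: k=2: 0+14256+33·108·11=53460; k=3: 42768+0+33·12·11=47124 → min 47124.
Top-level splits: k=1: (W₁..W₁)·(W₂..W₄) → 0+47124+6·33·11 = 49302; k=2: (W₁..W₂)·(W₃..W₄) → 21384+14256+6·108·11 = 42768; k=3: (W₁..W₃)·(W₄..W₄) → 29160+0+6·12·11 = 29952.
Best split is after W₃, i.e. k = 3.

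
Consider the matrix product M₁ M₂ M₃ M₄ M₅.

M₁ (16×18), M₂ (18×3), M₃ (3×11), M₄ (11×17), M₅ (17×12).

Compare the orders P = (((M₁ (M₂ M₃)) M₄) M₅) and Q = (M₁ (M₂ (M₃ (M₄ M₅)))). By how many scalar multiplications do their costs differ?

Order P = (((M₁ (M₂ M₃)) M₄) M₅): (M₂ M₃): 18×3 by 3×11 → 18×11, cost 18·3·11 = 594; (M₁ (M₂ M₃)): 16×18 by 18×11 → 16×11, cost 16·18·11 = 3168; cumulative 3762; ((M₁ (M₂ M₃)) M₄): 16×11 by 11×17 → 16×17, cost 16·11·17 = 2992; cumulative 6754; (((M₁ (M₂ M₃)) M₄) M₅): 16×17 by 17×12 → 16×12, cost 16·17·12 = 3264; cumulative 10018. Total 10018.
Order Q = (M₁ (M₂ (M₃ (M₄ M₅)))): (M₄ M₅): 11×17 by 17×12 → 11×12, cost 11·17·12 = 2244; (M₃ (M₄ M₅)): 3×11 by 11×12 → 3×12, cost 3·11·12 = 396; cumulative 2640; (M₂ (M₃ (M₄ M₅))): 18×3 by 3×12 → 18×12, cost 18·3·12 = 648; cumulative 3288; (M₁ (M₂ (M₃ (M₄ M₅)))): 16×18 by 18×12 → 16×12, cost 16·18·12 = 3456; cumulative 6744. Total 6744.
Difference: |10018 − 6744| = 3274.

3274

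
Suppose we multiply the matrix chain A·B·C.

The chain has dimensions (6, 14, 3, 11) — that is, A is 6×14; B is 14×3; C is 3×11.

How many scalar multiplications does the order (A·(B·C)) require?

(B·C): 14×3 by 3×11 → 14×11, cost 14·3·11 = 462
(A·(B·C)): 6×14 by 14×11 → 6×11, cost 6·14·11 = 924; cumulative 1386
Total: 1386 scalar multiplications.

1386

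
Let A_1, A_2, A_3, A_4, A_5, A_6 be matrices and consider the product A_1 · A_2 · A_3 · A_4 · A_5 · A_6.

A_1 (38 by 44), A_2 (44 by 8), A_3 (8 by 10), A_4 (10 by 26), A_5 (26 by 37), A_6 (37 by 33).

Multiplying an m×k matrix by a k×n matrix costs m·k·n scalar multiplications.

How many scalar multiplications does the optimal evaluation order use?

42952

Adjacent pairs: A_1A_2 = 38·44·8 = 13376; A_2A_3 = 44·8·10 = 3520; A_3A_4 = 8·10·26 = 2080; A_4A_5 = 10·26·37 = 9620; A_5A_6 = 26·37·33 = 31746.
Length 3: A_1..A_3: k=1: 0+3520+38·44·10=20240; k=2: 13376+0+38·8·10=16416 → min 16416 | A_2..A_4: k=2: 0+2080+44·8·26=11232; k=3: 3520+0+44·10·26=14960 → min 11232 | A_3..A_5: k=3: 0+9620+8·10·37=12580; k=4: 2080+0+8·26·37=9776 → min 9776 | A_4..A_6: k=4: 0+31746+10·26·33=40326; k=5: 9620+0+10·37·33=21830 → min 21830.
Length 4: A_1..A_4: k=1: 0+11232+38·44·26=54704; k=2: 13376+2080+38·8·26=23360; k=3: 16416+0+38·10·26=26296 → min 23360 | A_2..A_5: k=2: 0+9776+44·8·37=22800; k=3: 3520+9620+44·10·37=29420; k=4: 11232+0+44·26·37=53560 → min 22800 | A_3..A_6: k=3: 0+21830+8·10·33=24470; k=4: 2080+31746+8·26·33=40690; k=5: 9776+0+8·37·33=19544 → min 19544.
Length 5: A_1..A_5: k=1: 0+22800+38·44·37=84664; k=2: 13376+9776+38·8·37=34400; k=3: 16416+9620+38·10·37=40096; k=4: 23360+0+38·26·37=59916 → min 34400 | A_2..A_6: k=2: 0+19544+44·8·33=31160; k=3: 3520+21830+44·10·33=39870; k=4: 11232+31746+44·26·33=80730; k=5: 22800+0+44·37·33=76524 → min 31160.
Length 6: A_1..A_6: k=1: 0+31160+38·44·33=86336; k=2: 13376+19544+38·8·33=42952; k=3: 16416+21830+38·10·33=50786; k=4: 23360+31746+38·26·33=87710; k=5: 34400+0+38·37·33=80798 → min 42952.
Optimal order: ((A_1 · A_2) · (((A_3 · A_4) · A_5) · A_6)) with cost 42952.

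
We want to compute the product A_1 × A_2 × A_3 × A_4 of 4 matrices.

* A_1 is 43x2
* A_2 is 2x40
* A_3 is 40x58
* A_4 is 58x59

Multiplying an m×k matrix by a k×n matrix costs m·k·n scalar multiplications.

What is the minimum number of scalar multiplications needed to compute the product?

Adjacent pairs: A_1A_2 = 43·2·40 = 3440; A_2A_3 = 2·40·58 = 4640; A_3A_4 = 40·58·59 = 136880.
Length 3: A_1..A_3: k=1: 0+4640+43·2·58=9628; k=2: 3440+0+43·40·58=103200 → min 9628 | A_2..A_4: k=2: 0+136880+2·40·59=141600; k=3: 4640+0+2·58·59=11484 → min 11484.
Length 4: A_1..A_4: k=1: 0+11484+43·2·59=16558; k=2: 3440+136880+43·40·59=241800; k=3: 9628+0+43·58·59=156774 → min 16558.
Optimal order: (A_1 × ((A_2 × A_3) × A_4)) with cost 16558.

16558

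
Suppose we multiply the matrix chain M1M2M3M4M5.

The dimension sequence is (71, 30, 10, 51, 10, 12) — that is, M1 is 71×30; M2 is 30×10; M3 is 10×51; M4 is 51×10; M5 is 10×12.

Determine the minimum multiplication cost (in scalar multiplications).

35460

Adjacent pairs: M1M2 = 71·30·10 = 21300; M2M3 = 30·10·51 = 15300; M3M4 = 10·51·10 = 5100; M4M5 = 51·10·12 = 6120.
Length 3: M1..M3: k=1: 0+15300+71·30·51=123930; k=2: 21300+0+71·10·51=57510 → min 57510 | M2..M4: k=2: 0+5100+30·10·10=8100; k=3: 15300+0+30·51·10=30600 → min 8100 | M3..M5: k=3: 0+6120+10·51·12=12240; k=4: 5100+0+10·10·12=6300 → min 6300.
Length 4: M1..M4: k=1: 0+8100+71·30·10=29400; k=2: 21300+5100+71·10·10=33500; k=3: 57510+0+71·51·10=93720 → min 29400 | M2..M5: k=2: 0+6300+30·10·12=9900; k=3: 15300+6120+30·51·12=39780; k=4: 8100+0+30·10·12=11700 → min 9900.
Length 5: M1..M5: k=1: 0+9900+71·30·12=35460; k=2: 21300+6300+71·10·12=36120; k=3: 57510+6120+71·51·12=107082; k=4: 29400+0+71·10·12=37920 → min 35460.
Optimal order: (M1(M2((M3M4)M5))) with cost 35460.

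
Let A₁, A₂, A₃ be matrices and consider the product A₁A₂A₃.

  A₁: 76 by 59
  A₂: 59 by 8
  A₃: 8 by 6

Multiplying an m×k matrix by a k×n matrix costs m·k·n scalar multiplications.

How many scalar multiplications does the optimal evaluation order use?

Order (A₁(A₂A₃)): (A₂A₃): 59×8 by 8×6 → 59×6, cost 59·8·6 = 2832; (A₁(A₂A₃)): 76×59 by 59×6 → 76×6, cost 76·59·6 = 26904; cumulative 29736. Total 29736.
Order ((A₁A₂)A₃): (A₁A₂): 76×59 by 59×8 → 76×8, cost 76·59·8 = 35872; ((A₁A₂)A₃): 76×8 by 8×6 → 76×6, cost 76·8·6 = 3648; cumulative 39520. Total 39520.
Minimum: 29736.

29736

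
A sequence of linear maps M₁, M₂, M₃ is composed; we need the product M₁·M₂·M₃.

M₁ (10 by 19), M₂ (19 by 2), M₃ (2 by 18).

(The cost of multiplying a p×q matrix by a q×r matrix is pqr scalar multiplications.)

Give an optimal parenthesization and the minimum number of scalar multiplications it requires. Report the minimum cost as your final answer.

740

(M₁·(M₂·M₃)): cost 4104.
((M₁·M₂)·M₃): cost 740.
Optimal: ((M₁·M₂)·M₃) with cost 740.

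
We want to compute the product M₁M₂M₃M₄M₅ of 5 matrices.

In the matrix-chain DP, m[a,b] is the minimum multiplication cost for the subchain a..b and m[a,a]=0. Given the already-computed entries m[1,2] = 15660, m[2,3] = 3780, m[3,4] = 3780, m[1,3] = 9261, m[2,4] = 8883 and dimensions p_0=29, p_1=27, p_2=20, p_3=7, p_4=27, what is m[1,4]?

m[1,4] = min over k∈[1,3] of m[1,k]+m[k+1,4]+p_{0}·p_k·p_{4}.
k=1: 0 + 8883 + 29·27·27 = 30024; k=2: 15660 + 3780 + 29·20·27 = 35100; k=3: 9261 + 0 + 29·7·27 = 14742.
Minimum: 14742 at k=3.

14742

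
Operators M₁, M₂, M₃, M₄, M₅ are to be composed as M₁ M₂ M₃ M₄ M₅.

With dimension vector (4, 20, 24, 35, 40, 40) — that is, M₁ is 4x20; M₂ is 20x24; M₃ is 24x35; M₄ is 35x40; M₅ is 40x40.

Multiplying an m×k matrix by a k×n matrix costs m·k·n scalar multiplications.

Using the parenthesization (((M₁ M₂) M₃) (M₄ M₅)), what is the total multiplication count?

(M₁ M₂): 4×20 by 20×24 → 4×24, cost 4·20·24 = 1920
((M₁ M₂) M₃): 4×24 by 24×35 → 4×35, cost 4·24·35 = 3360; cumulative 5280
(M₄ M₅): 35×40 by 40×40 → 35×40, cost 35·40·40 = 56000
(((M₁ M₂) M₃) (M₄ M₅)): 4×35 by 35×40 → 4×40, cost 4·35·40 = 5600; cumulative 66880
Total: 66880 scalar multiplications.

66880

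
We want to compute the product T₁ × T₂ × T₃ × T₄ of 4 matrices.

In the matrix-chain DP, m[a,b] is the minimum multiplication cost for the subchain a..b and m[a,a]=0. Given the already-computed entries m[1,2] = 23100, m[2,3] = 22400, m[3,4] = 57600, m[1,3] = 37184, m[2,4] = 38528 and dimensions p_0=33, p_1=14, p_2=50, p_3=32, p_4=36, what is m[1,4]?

55160

m[1,4] = min over k∈[1,3] of m[1,k]+m[k+1,4]+p_{0}·p_k·p_{4}.
k=1: 0 + 38528 + 33·14·36 = 55160; k=2: 23100 + 57600 + 33·50·36 = 140100; k=3: 37184 + 0 + 33·32·36 = 75200.
Minimum: 55160 at k=1.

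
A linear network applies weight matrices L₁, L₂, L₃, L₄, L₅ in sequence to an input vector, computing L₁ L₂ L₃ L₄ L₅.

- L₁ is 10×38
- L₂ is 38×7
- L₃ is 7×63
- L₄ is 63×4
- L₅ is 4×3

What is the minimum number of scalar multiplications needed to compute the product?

3786

Adjacent pairs: L₁L₂ = 10·38·7 = 2660; L₂L₃ = 38·7·63 = 16758; L₃L₄ = 7·63·4 = 1764; L₄L₅ = 63·4·3 = 756.
Length 3: L₁..L₃: k=1: 0+16758+10·38·63=40698; k=2: 2660+0+10·7·63=7070 → min 7070 | L₂..L₄: k=2: 0+1764+38·7·4=2828; k=3: 16758+0+38·63·4=26334 → min 2828 | L₃..L₅: k=3: 0+756+7·63·3=2079; k=4: 1764+0+7·4·3=1848 → min 1848.
Length 4: L₁..L₄: k=1: 0+2828+10·38·4=4348; k=2: 2660+1764+10·7·4=4704; k=3: 7070+0+10·63·4=9590 → min 4348 | L₂..L₅: k=2: 0+1848+38·7·3=2646; k=3: 16758+756+38·63·3=24696; k=4: 2828+0+38·4·3=3284 → min 2646.
Length 5: L₁..L₅: k=1: 0+2646+10·38·3=3786; k=2: 2660+1848+10·7·3=4718; k=3: 7070+756+10·63·3=9716; k=4: 4348+0+10·4·3=4468 → min 3786.
Optimal order: (L₁ (L₂ ((L₃ L₄) L₅))) with cost 3786.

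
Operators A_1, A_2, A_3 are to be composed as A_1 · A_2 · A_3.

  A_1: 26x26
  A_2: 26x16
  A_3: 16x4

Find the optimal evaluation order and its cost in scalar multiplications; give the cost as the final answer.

4368

(A_1 · (A_2 · A_3)): cost 4368.
((A_1 · A_2) · A_3): cost 12480.
Optimal: (A_1 · (A_2 · A_3)) with cost 4368.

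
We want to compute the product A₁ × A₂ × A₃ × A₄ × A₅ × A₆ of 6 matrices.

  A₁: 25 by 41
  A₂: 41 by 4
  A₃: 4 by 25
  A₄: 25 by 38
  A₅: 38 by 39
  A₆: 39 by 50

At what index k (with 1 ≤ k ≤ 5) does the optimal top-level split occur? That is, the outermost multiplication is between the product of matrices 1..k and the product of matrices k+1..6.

2

Adjacent pairs: A₁A₂ = 25·41·4 = 4100; A₂A₃ = 41·4·25 = 4100; A₃A₄ = 4·25·38 = 3800; A₄A₅ = 25·38·39 = 37050; A₅A₆ = 38·39·50 = 74100.
Length 3: A₁..A₃: k=1: 0+4100+25·41·25=29725; k=2: 4100+0+25·4·25=6600 → min 6600 | A₂..A₄: k=2: 0+3800+41·4·38=10032; k=3: 4100+0+41·25·38=43050 → min 10032 | A₃..A₅: k=3: 0+37050+4·25·39=40950; k=4: 3800+0+4·38·39=9728 → min 9728 | A₄..A₆: k=4: 0+74100+25·38·50=121600; k=5: 37050+0+25·39·50=85800 → min 85800.
Length 4: A₁..A₄: k=1: 0+10032+25·41·38=48982; k=2: 4100+3800+25·4·38=11700; k=3: 6600+0+25·25·38=30350 → min 11700 | A₂..A₅: k=2: 0+9728+41·4·39=16124; k=3: 4100+37050+41·25·39=81125; k=4: 10032+0+41·38·39=70794 → min 16124 | A₃..A₆: k=3: 0+85800+4·25·50=90800; k=4: 3800+74100+4·38·50=85500; k=5: 9728+0+4·39·50=17528 → min 17528.
Length 5: A₁..A₅: k=1: 0+16124+25·41·39=56099; k=2: 4100+9728+25·4·39=17728; k=3: 6600+37050+25·25·39=68025; k=4: 11700+0+25·38·39=48750 → min 17728 | A₂..A₆: k=2: 0+17528+41·4·50=25728; k=3: 4100+85800+41·25·50=141150; k=4: 10032+74100+41·38·50=162032; k=5: 16124+0+41·39·50=96074 → min 25728.
Top-level splits: k=1: (A₁..A₁)·(A₂..A₆) → 0+25728+25·41·50 = 76978; k=2: (A₁..A₂)·(A₃..A₆) → 4100+17528+25·4·50 = 26628; k=3: (A₁..A₃)·(A₄..A₆) → 6600+85800+25·25·50 = 123650; k=4: (A₁..A₄)·(A₅..A₆) → 11700+74100+25·38·50 = 133300; k=5: (A₁..A₅)·(A₆..A₆) → 17728+0+25·39·50 = 66478.
Best split is after A₂, i.e. k = 2.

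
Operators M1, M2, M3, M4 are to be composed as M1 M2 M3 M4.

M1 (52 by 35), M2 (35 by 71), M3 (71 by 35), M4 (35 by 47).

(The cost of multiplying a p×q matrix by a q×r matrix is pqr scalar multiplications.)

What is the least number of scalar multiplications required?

230090

Adjacent pairs: M1M2 = 52·35·71 = 129220; M2M3 = 35·71·35 = 86975; M3M4 = 71·35·47 = 116795.
Length 3: M1..M3: k=1: 0+86975+52·35·35=150675; k=2: 129220+0+52·71·35=258440 → min 150675 | M2..M4: k=2: 0+116795+35·71·47=233590; k=3: 86975+0+35·35·47=144550 → min 144550.
Length 4: M1..M4: k=1: 0+144550+52·35·47=230090; k=2: 129220+116795+52·71·47=419539; k=3: 150675+0+52·35·47=236215 → min 230090.
Optimal order: (M1 ((M2 M3) M4)) with cost 230090.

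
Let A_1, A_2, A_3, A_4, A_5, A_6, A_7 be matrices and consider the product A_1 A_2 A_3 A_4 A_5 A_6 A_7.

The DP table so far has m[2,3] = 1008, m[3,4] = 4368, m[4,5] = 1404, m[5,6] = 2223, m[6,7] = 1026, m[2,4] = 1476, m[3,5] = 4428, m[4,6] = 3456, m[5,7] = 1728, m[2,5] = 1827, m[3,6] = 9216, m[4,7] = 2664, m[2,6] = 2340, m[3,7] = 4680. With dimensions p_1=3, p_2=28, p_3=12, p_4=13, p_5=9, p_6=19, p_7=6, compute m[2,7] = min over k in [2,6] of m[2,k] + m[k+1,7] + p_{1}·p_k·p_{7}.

2682

m[2,7] = min over k∈[2,6] of m[2,k]+m[k+1,7]+p_{1}·p_k·p_{7}.
k=2: 0 + 4680 + 3·28·6 = 5184; k=3: 1008 + 2664 + 3·12·6 = 3888; k=4: 1476 + 1728 + 3·13·6 = 3438; k=5: 1827 + 1026 + 3·9·6 = 3015; k=6: 2340 + 0 + 3·19·6 = 2682.
Minimum: 2682 at k=6.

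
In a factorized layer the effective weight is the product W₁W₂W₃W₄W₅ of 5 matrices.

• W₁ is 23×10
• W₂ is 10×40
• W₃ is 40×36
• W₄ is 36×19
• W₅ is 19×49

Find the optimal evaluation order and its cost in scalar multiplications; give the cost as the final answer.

Adjacent pairs: W₁W₂ = 23·10·40 = 9200; W₂W₃ = 10·40·36 = 14400; W₃W₄ = 40·36·19 = 27360; W₄W₅ = 36·19·49 = 33516.
Length 3: W₁..W₃: k=1: 0+14400+23·10·36=22680; k=2: 9200+0+23·40·36=42320 → min 22680 | W₂..W₄: k=2: 0+27360+10·40·19=34960; k=3: 14400+0+10·36·19=21240 → min 21240 | W₃..W₅: k=3: 0+33516+40·36·49=104076; k=4: 27360+0+40·19·49=64600 → min 64600.
Length 4: W₁..W₄: k=1: 0+21240+23·10·19=25610; k=2: 9200+27360+23·40·19=54040; k=3: 22680+0+23·36·19=38412 → min 25610 | W₂..W₅: k=2: 0+64600+10·40·49=84200; k=3: 14400+33516+10·36·49=65556; k=4: 21240+0+10·19·49=30550 → min 30550.
Length 5: W₁..W₅: k=1: 0+30550+23·10·49=41820; k=2: 9200+64600+23·40·49=118880; k=3: 22680+33516+23·36·49=96768; k=4: 25610+0+23·19·49=47023 → min 41820.
Optimal parenthesization: (W₁(((W₂W₃)W₄)W₅)) with cost 41820.

41820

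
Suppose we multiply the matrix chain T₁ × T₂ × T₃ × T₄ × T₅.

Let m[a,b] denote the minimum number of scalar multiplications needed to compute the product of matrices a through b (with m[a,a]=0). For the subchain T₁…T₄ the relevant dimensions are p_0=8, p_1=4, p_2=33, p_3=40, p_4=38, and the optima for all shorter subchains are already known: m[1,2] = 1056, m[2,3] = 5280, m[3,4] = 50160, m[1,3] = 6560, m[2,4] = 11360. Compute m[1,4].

12576

m[1,4] = min over k∈[1,3] of m[1,k]+m[k+1,4]+p_{0}·p_k·p_{4}.
k=1: 0 + 11360 + 8·4·38 = 12576; k=2: 1056 + 50160 + 8·33·38 = 61248; k=3: 6560 + 0 + 8·40·38 = 18720.
Minimum: 12576 at k=1.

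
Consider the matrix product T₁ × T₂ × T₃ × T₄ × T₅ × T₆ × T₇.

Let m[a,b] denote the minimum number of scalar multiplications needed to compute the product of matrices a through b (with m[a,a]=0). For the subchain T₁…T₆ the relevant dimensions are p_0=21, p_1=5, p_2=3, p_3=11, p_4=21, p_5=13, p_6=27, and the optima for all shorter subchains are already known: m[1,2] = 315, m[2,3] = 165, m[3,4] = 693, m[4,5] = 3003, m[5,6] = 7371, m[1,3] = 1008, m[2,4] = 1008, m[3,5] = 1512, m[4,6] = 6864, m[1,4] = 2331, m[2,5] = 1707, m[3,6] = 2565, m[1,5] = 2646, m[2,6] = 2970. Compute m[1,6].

m[1,6] = min over k∈[1,5] of m[1,k]+m[k+1,6]+p_{0}·p_k·p_{6}.
k=1: 0 + 2970 + 21·5·27 = 5805; k=2: 315 + 2565 + 21·3·27 = 4581; k=3: 1008 + 6864 + 21·11·27 = 14109; k=4: 2331 + 7371 + 21·21·27 = 21609; k=5: 2646 + 0 + 21·13·27 = 10017.
Minimum: 4581 at k=2.

4581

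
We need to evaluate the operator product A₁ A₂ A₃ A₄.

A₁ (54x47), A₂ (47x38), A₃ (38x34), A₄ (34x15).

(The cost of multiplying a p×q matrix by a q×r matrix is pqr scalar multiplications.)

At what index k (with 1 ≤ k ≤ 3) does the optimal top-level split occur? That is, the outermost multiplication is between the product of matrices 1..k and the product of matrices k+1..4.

1

Adjacent pairs: A₁A₂ = 54·47·38 = 96444; A₂A₃ = 47·38·34 = 60724; A₃A₄ = 38·34·15 = 19380.
Length 3: A₁..A₃: k=1: 0+60724+54·47·34=147016; k=2: 96444+0+54·38·34=166212 → min 147016 | A₂..A₄: k=2: 0+19380+47·38·15=46170; k=3: 60724+0+47·34·15=84694 → min 46170.
Top-level splits: k=1: (A₁..A₁)·(A₂..A₄) → 0+46170+54·47·15 = 84240; k=2: (A₁..A₂)·(A₃..A₄) → 96444+19380+54·38·15 = 146604; k=3: (A₁..A₃)·(A₄..A₄) → 147016+0+54·34·15 = 174556.
Best split is after A₁, i.e. k = 1.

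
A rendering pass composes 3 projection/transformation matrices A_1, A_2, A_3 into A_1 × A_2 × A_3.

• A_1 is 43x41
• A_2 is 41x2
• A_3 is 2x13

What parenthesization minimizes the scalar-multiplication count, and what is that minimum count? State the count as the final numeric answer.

4644

(A_1 × (A_2 × A_3)): cost 23985.
((A_1 × A_2) × A_3): cost 4644.
Optimal: ((A_1 × A_2) × A_3) with cost 4644.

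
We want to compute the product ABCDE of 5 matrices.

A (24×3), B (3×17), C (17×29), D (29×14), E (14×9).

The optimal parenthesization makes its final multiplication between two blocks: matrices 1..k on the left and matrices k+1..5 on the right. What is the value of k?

Adjacent pairs: AB = 24·3·17 = 1224; BC = 3·17·29 = 1479; CD = 17·29·14 = 6902; DE = 29·14·9 = 3654.
Length 3: A..C: k=1: 0+1479+24·3·29=3567; k=2: 1224+0+24·17·29=13056 → min 3567 | B..D: k=2: 0+6902+3·17·14=7616; k=3: 1479+0+3·29·14=2697 → min 2697 | C..E: k=3: 0+3654+17·29·9=8091; k=4: 6902+0+17·14·9=9044 → min 8091.
Length 4: A..D: k=1: 0+2697+24·3·14=3705; k=2: 1224+6902+24·17·14=13838; k=3: 3567+0+24·29·14=13311 → min 3705 | B..E: k=2: 0+8091+3·17·9=8550; k=3: 1479+3654+3·29·9=5916; k=4: 2697+0+3·14·9=3075 → min 3075.
Top-level splits: k=1: (A..A)·(B..E) → 0+3075+24·3·9 = 3723; k=2: (A..B)·(C..E) → 1224+8091+24·17·9 = 12987; k=3: (A..C)·(D..E) → 3567+3654+24·29·9 = 13485; k=4: (A..D)·(E..E) → 3705+0+24·14·9 = 6729.
Best split is after A, i.e. k = 1.

1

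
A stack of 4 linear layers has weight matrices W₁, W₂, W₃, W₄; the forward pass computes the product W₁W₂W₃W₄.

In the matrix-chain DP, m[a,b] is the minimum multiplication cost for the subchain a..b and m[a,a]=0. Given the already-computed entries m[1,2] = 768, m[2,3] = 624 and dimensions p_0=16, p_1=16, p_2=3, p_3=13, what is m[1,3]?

m[1,3] = min over k∈[1,2] of m[1,k]+m[k+1,3]+p_{0}·p_k·p_{3}.
k=1: 0 + 624 + 16·16·13 = 3952; k=2: 768 + 0 + 16·3·13 = 1392.
Minimum: 1392 at k=2.

1392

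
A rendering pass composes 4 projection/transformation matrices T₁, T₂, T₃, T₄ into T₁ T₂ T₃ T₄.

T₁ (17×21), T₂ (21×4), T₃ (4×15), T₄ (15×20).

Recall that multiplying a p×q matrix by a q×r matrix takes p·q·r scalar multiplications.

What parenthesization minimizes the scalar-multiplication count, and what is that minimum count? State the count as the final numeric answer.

Adjacent pairs: T₁T₂ = 17·21·4 = 1428; T₂T₃ = 21·4·15 = 1260; T₃T₄ = 4·15·20 = 1200.
Length 3: T₁..T₃: k=1: 0+1260+17·21·15=6615; k=2: 1428+0+17·4·15=2448 → min 2448 | T₂..T₄: k=2: 0+1200+21·4·20=2880; k=3: 1260+0+21·15·20=7560 → min 2880.
Length 4: T₁..T₄: k=1: 0+2880+17·21·20=10020; k=2: 1428+1200+17·4·20=3988; k=3: 2448+0+17·15·20=7548 → min 3988.
Optimal parenthesization: ((T₁ T₂) (T₃ T₄)) with cost 3988.

3988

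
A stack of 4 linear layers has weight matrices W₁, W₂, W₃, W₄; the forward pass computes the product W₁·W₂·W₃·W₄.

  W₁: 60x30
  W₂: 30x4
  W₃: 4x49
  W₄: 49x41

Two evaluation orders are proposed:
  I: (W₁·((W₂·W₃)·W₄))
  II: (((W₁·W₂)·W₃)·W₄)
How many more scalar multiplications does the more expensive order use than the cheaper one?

Order I = (W₁·((W₂·W₃)·W₄)): (W₂·W₃): 30×4 by 4×49 → 30×49, cost 30·4·49 = 5880; ((W₂·W₃)·W₄): 30×49 by 49×41 → 30×41, cost 30·49·41 = 60270; cumulative 66150; (W₁·((W₂·W₃)·W₄)): 60×30 by 30×41 → 60×41, cost 60·30·41 = 73800; cumulative 139950. Total 139950.
Order II = (((W₁·W₂)·W₃)·W₄): (W₁·W₂): 60×30 by 30×4 → 60×4, cost 60·30·4 = 7200; ((W₁·W₂)·W₃): 60×4 by 4×49 → 60×49, cost 60·4·49 = 11760; cumulative 18960; (((W₁·W₂)·W₃)·W₄): 60×49 by 49×41 → 60×41, cost 60·49·41 = 120540; cumulative 139500. Total 139500.
Difference: |139950 − 139500| = 450.

450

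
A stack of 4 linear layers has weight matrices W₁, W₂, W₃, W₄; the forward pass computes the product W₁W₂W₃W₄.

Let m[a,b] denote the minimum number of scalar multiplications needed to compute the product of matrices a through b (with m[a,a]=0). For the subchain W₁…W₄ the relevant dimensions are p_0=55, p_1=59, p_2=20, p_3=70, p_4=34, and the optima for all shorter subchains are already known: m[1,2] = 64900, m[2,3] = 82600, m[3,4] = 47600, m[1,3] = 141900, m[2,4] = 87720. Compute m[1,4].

m[1,4] = min over k∈[1,3] of m[1,k]+m[k+1,4]+p_{0}·p_k·p_{4}.
k=1: 0 + 87720 + 55·59·34 = 198050; k=2: 64900 + 47600 + 55·20·34 = 149900; k=3: 141900 + 0 + 55·70·34 = 272800.
Minimum: 149900 at k=2.

149900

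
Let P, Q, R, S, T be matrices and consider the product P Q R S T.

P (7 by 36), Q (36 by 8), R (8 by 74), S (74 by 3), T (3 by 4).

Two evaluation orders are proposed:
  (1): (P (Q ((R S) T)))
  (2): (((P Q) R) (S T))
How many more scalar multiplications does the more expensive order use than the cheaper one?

Order (1) = (P (Q ((R S) T))): (R S): 8×74 by 74×3 → 8×3, cost 8·74·3 = 1776; ((R S) T): 8×3 by 3×4 → 8×4, cost 8·3·4 = 96; cumulative 1872; (Q ((R S) T)): 36×8 by 8×4 → 36×4, cost 36·8·4 = 1152; cumulative 3024; (P (Q ((R S) T))): 7×36 by 36×4 → 7×4, cost 7·36·4 = 1008; cumulative 4032. Total 4032.
Order (2) = (((P Q) R) (S T)): (P Q): 7×36 by 36×8 → 7×8, cost 7·36·8 = 2016; ((P Q) R): 7×8 by 8×74 → 7×74, cost 7·8·74 = 4144; cumulative 6160; (S T): 74×3 by 3×4 → 74×4, cost 74·3·4 = 888; (((P Q) R) (S T)): 7×74 by 74×4 → 7×4, cost 7·74·4 = 2072; cumulative 9120. Total 9120.
Difference: |4032 − 9120| = 5088.

5088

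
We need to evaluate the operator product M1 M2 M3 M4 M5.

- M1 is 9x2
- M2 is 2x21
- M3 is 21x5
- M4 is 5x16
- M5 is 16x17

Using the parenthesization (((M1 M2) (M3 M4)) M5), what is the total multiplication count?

7530

(M1 M2): 9×2 by 2×21 → 9×21, cost 9·2·21 = 378
(M3 M4): 21×5 by 5×16 → 21×16, cost 21·5·16 = 1680
((M1 M2) (M3 M4)): 9×21 by 21×16 → 9×16, cost 9·21·16 = 3024; cumulative 5082
(((M1 M2) (M3 M4)) M5): 9×16 by 16×17 → 9×17, cost 9·16·17 = 2448; cumulative 7530
Total: 7530 scalar multiplications.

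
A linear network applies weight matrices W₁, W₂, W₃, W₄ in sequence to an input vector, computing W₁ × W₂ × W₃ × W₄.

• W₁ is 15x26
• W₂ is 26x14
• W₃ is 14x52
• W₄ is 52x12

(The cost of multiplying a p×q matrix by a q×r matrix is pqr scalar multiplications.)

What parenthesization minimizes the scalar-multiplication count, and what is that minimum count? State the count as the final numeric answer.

Adjacent pairs: W₁W₂ = 15·26·14 = 5460; W₂W₃ = 26·14·52 = 18928; W₃W₄ = 14·52·12 = 8736.
Length 3: W₁..W₃: k=1: 0+18928+15·26·52=39208; k=2: 5460+0+15·14·52=16380 → min 16380 | W₂..W₄: k=2: 0+8736+26·14·12=13104; k=3: 18928+0+26·52·12=35152 → min 13104.
Length 4: W₁..W₄: k=1: 0+13104+15·26·12=17784; k=2: 5460+8736+15·14·12=16716; k=3: 16380+0+15·52·12=25740 → min 16716.
Optimal parenthesization: ((W₁ × W₂) × (W₃ × W₄)) with cost 16716.

16716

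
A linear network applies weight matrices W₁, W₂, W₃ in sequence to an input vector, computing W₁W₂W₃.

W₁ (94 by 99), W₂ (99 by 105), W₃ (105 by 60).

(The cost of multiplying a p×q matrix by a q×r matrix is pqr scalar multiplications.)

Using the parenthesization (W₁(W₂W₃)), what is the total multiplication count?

(W₂W₃): 99×105 by 105×60 → 99×60, cost 99·105·60 = 623700
(W₁(W₂W₃)): 94×99 by 99×60 → 94×60, cost 94·99·60 = 558360; cumulative 1182060
Total: 1182060 scalar multiplications.

1182060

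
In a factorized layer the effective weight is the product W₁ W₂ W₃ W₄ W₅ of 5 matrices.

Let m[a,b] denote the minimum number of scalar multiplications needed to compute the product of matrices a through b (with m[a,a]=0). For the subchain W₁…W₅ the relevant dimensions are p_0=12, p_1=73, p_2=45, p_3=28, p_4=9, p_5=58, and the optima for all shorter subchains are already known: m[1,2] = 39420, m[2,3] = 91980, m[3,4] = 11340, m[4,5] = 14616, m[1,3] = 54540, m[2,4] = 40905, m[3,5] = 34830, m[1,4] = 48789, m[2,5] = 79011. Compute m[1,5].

m[1,5] = min over k∈[1,4] of m[1,k]+m[k+1,5]+p_{0}·p_k·p_{5}.
k=1: 0 + 79011 + 12·73·58 = 129819; k=2: 39420 + 34830 + 12·45·58 = 105570; k=3: 54540 + 14616 + 12·28·58 = 88644; k=4: 48789 + 0 + 12·9·58 = 55053.
Minimum: 55053 at k=4.

55053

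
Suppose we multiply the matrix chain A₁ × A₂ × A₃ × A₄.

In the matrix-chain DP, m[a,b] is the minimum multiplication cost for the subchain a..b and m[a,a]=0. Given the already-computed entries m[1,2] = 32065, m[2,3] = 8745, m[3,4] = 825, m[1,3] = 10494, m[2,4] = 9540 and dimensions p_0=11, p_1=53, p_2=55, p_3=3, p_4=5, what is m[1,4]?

10659

m[1,4] = min over k∈[1,3] of m[1,k]+m[k+1,4]+p_{0}·p_k·p_{4}.
k=1: 0 + 9540 + 11·53·5 = 12455; k=2: 32065 + 825 + 11·55·5 = 35915; k=3: 10494 + 0 + 11·3·5 = 10659.
Minimum: 10659 at k=3.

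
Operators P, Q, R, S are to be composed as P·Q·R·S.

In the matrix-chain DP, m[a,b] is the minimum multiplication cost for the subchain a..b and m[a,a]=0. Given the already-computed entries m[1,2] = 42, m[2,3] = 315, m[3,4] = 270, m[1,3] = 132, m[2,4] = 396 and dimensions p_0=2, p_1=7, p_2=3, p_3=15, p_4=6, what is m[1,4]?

m[1,4] = min over k∈[1,3] of m[1,k]+m[k+1,4]+p_{0}·p_k·p_{4}.
k=1: 0 + 396 + 2·7·6 = 480; k=2: 42 + 270 + 2·3·6 = 348; k=3: 132 + 0 + 2·15·6 = 312.
Minimum: 312 at k=3.

312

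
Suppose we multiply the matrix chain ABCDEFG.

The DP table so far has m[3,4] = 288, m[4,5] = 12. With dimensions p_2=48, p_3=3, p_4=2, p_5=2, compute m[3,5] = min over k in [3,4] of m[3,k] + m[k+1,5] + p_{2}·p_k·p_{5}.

m[3,5] = min over k∈[3,4] of m[3,k]+m[k+1,5]+p_{2}·p_k·p_{5}.
k=3: 0 + 12 + 48·3·2 = 300; k=4: 288 + 0 + 48·2·2 = 480.
Minimum: 300 at k=3.

300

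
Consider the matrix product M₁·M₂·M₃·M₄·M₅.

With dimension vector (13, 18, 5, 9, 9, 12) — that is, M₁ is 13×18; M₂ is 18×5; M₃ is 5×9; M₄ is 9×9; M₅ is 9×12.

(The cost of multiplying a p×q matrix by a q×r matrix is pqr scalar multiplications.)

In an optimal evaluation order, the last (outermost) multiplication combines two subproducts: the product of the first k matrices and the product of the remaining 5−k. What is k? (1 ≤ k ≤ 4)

2

Adjacent pairs: M₁M₂ = 13·18·5 = 1170; M₂M₃ = 18·5·9 = 810; M₃M₄ = 5·9·9 = 405; M₄M₅ = 9·9·12 = 972.
Length 3: M₁..M₃: k=1: 0+810+13·18·9=2916; k=2: 1170+0+13·5·9=1755 → min 1755 | M₂..M₄: k=2: 0+405+18·5·9=1215; k=3: 810+0+18·9·9=2268 → min 1215 | M₃..M₅: k=3: 0+972+5·9·12=1512; k=4: 405+0+5·9·12=945 → min 945.
Length 4: M₁..M₄: k=1: 0+1215+13·18·9=3321; k=2: 1170+405+13·5·9=2160; k=3: 1755+0+13·9·9=2808 → min 2160 | M₂..M₅: k=2: 0+945+18·5·12=2025; k=3: 810+972+18·9·12=3726; k=4: 1215+0+18·9·12=3159 → min 2025.
Top-level splits: k=1: (M₁..M₁)·(M₂..M₅) → 0+2025+13·18·12 = 4833; k=2: (M₁..M₂)·(M₃..M₅) → 1170+945+13·5·12 = 2895; k=3: (M₁..M₃)·(M₄..M₅) → 1755+972+13·9·12 = 4131; k=4: (M₁..M₄)·(M₅..M₅) → 2160+0+13·9·12 = 3564.
Best split is after M₂, i.e. k = 2.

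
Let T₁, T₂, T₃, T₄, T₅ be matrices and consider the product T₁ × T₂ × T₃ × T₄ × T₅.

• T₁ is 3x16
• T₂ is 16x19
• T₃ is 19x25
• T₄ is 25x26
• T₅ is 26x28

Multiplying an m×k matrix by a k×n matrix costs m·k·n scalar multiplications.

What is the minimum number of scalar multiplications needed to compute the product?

6471

Adjacent pairs: T₁T₂ = 3·16·19 = 912; T₂T₃ = 16·19·25 = 7600; T₃T₄ = 19·25·26 = 12350; T₄T₅ = 25·26·28 = 18200.
Length 3: T₁..T₃: k=1: 0+7600+3·16·25=8800; k=2: 912+0+3·19·25=2337 → min 2337 | T₂..T₄: k=2: 0+12350+16·19·26=20254; k=3: 7600+0+16·25·26=18000 → min 18000 | T₃..T₅: k=3: 0+18200+19·25·28=31500; k=4: 12350+0+19·26·28=26182 → min 26182.
Length 4: T₁..T₄: k=1: 0+18000+3·16·26=19248; k=2: 912+12350+3·19·26=14744; k=3: 2337+0+3·25·26=4287 → min 4287 | T₂..T₅: k=2: 0+26182+16·19·28=34694; k=3: 7600+18200+16·25·28=37000; k=4: 18000+0+16·26·28=29648 → min 29648.
Length 5: T₁..T₅: k=1: 0+29648+3·16·28=30992; k=2: 912+26182+3·19·28=28690; k=3: 2337+18200+3·25·28=22637; k=4: 4287+0+3·26·28=6471 → min 6471.
Optimal order: ((((T₁ × T₂) × T₃) × T₄) × T₅) with cost 6471.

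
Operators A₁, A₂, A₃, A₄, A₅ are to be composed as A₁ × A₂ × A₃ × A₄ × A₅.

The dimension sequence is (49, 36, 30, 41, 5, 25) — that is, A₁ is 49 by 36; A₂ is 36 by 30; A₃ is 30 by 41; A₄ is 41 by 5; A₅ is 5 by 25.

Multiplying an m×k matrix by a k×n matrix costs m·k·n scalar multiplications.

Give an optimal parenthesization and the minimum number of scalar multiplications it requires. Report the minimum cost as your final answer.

26495

Adjacent pairs: A₁A₂ = 49·36·30 = 52920; A₂A₃ = 36·30·41 = 44280; A₃A₄ = 30·41·5 = 6150; A₄A₅ = 41·5·25 = 5125.
Length 3: A₁..A₃: k=1: 0+44280+49·36·41=116604; k=2: 52920+0+49·30·41=113190 → min 113190 | A₂..A₄: k=2: 0+6150+36·30·5=11550; k=3: 44280+0+36·41·5=51660 → min 11550 | A₃..A₅: k=3: 0+5125+30·41·25=35875; k=4: 6150+0+30·5·25=9900 → min 9900.
Length 4: A₁..A₄: k=1: 0+11550+49·36·5=20370; k=2: 52920+6150+49·30·5=66420; k=3: 113190+0+49·41·5=123235 → min 20370 | A₂..A₅: k=2: 0+9900+36·30·25=36900; k=3: 44280+5125+36·41·25=86305; k=4: 11550+0+36·5·25=16050 → min 16050.
Length 5: A₁..A₅: k=1: 0+16050+49·36·25=60150; k=2: 52920+9900+49·30·25=99570; k=3: 113190+5125+49·41·25=168540; k=4: 20370+0+49·5·25=26495 → min 26495.
Optimal parenthesization: ((A₁ × (A₂ × (A₃ × A₄))) × A₅) with cost 26495.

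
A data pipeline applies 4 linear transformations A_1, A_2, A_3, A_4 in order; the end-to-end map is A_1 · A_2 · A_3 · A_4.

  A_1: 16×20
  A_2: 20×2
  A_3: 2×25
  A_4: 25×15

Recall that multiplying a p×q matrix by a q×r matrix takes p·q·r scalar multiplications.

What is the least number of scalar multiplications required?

Adjacent pairs: A_1A_2 = 16·20·2 = 640; A_2A_3 = 20·2·25 = 1000; A_3A_4 = 2·25·15 = 750.
Length 3: A_1..A_3: k=1: 0+1000+16·20·25=9000; k=2: 640+0+16·2·25=1440 → min 1440 | A_2..A_4: k=2: 0+750+20·2·15=1350; k=3: 1000+0+20·25·15=8500 → min 1350.
Length 4: A_1..A_4: k=1: 0+1350+16·20·15=6150; k=2: 640+750+16·2·15=1870; k=3: 1440+0+16·25·15=7440 → min 1870.
Optimal order: ((A_1 · A_2) · (A_3 · A_4)) with cost 1870.

1870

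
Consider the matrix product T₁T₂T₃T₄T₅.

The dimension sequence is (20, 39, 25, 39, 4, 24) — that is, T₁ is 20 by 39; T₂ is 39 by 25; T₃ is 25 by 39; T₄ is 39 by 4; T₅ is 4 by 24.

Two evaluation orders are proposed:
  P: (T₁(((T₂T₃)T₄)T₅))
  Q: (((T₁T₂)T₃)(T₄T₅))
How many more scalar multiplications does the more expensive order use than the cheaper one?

5109

Order P = (T₁(((T₂T₃)T₄)T₅)): (T₂T₃): 39×25 by 25×39 → 39×39, cost 39·25·39 = 38025; ((T₂T₃)T₄): 39×39 by 39×4 → 39×4, cost 39·39·4 = 6084; cumulative 44109; (((T₂T₃)T₄)T₅): 39×4 by 4×24 → 39×24, cost 39·4·24 = 3744; cumulative 47853; (T₁(((T₂T₃)T₄)T₅)): 20×39 by 39×24 → 20×24, cost 20·39·24 = 18720; cumulative 66573. Total 66573.
Order Q = (((T₁T₂)T₃)(T₄T₅)): (T₁T₂): 20×39 by 39×25 → 20×25, cost 20·39·25 = 19500; ((T₁T₂)T₃): 20×25 by 25×39 → 20×39, cost 20·25·39 = 19500; cumulative 39000; (T₄T₅): 39×4 by 4×24 → 39×24, cost 39·4·24 = 3744; (((T₁T₂)T₃)(T₄T₅)): 20×39 by 39×24 → 20×24, cost 20·39·24 = 18720; cumulative 61464. Total 61464.
Difference: |66573 − 61464| = 5109.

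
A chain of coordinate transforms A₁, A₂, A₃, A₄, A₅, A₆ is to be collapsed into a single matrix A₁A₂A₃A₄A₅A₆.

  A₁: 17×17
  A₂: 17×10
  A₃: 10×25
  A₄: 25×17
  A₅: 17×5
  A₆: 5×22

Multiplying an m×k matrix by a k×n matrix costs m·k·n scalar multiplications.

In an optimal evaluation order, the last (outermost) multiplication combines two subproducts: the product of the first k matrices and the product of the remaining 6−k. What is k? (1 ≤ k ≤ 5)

5

Adjacent pairs: A₁A₂ = 17·17·10 = 2890; A₂A₃ = 17·10·25 = 4250; A₃A₄ = 10·25·17 = 4250; A₄A₅ = 25·17·5 = 2125; A₅A₆ = 17·5·22 = 1870.
Length 3: A₁..A₃: k=1: 0+4250+17·17·25=11475; k=2: 2890+0+17·10·25=7140 → min 7140 | A₂..A₄: k=2: 0+4250+17·10·17=7140; k=3: 4250+0+17·25·17=11475 → min 7140 | A₃..A₅: k=3: 0+2125+10·25·5=3375; k=4: 4250+0+10·17·5=5100 → min 3375 | A₄..A₆: k=4: 0+1870+25·17·22=11220; k=5: 2125+0+25·5·22=4875 → min 4875.
Length 4: A₁..A₄: k=1: 0+7140+17·17·17=12053; k=2: 2890+4250+17·10·17=10030; k=3: 7140+0+17·25·17=14365 → min 10030 | A₂..A₅: k=2: 0+3375+17·10·5=4225; k=3: 4250+2125+17·25·5=8500; k=4: 7140+0+17·17·5=8585 → min 4225 | A₃..A₆: k=3: 0+4875+10·25·22=10375; k=4: 4250+1870+10·17·22=9860; k=5: 3375+0+10·5·22=4475 → min 4475.
Length 5: A₁..A₅: k=1: 0+4225+17·17·5=5670; k=2: 2890+3375+17·10·5=7115; k=3: 7140+2125+17·25·5=11390; k=4: 10030+0+17·17·5=11475 → min 5670 | A₂..A₆: k=2: 0+4475+17·10·22=8215; k=3: 4250+4875+17·25·22=18475; k=4: 7140+1870+17·17·22=15368; k=5: 4225+0+17·5·22=6095 → min 6095.
Top-level splits: k=1: (A₁..A₁)·(A₂..A₆) → 0+6095+17·17·22 = 12453; k=2: (A₁..A₂)·(A₃..A₆) → 2890+4475+17·10·22 = 11105; k=3: (A₁..A₃)·(A₄..A₆) → 7140+4875+17·25·22 = 21365; k=4: (A₁..A₄)·(A₅..A₆) → 10030+1870+17·17·22 = 18258; k=5: (A₁..A₅)·(A₆..A₆) → 5670+0+17·5·22 = 7540.
Best split is after A₅, i.e. k = 5.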